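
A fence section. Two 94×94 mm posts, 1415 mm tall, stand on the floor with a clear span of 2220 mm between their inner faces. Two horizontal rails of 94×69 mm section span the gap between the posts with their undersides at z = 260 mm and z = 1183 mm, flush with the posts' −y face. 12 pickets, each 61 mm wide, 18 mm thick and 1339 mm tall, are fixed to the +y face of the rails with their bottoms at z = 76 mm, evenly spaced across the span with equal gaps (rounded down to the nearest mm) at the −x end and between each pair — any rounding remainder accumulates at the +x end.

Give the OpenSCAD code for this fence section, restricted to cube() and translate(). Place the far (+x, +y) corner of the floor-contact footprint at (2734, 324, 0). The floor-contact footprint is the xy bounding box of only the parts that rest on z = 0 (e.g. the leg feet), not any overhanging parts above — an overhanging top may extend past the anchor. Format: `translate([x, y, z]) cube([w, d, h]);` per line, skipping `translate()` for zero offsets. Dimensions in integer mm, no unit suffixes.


translate([326, 230, 0]) cube([94, 94, 1415]);
translate([2640, 230, 0]) cube([94, 94, 1415]);
translate([420, 230, 260]) cube([2220, 94, 69]);
translate([420, 230, 1183]) cube([2220, 94, 69]);
translate([534, 324, 76]) cube([61, 18, 1339]);
translate([709, 324, 76]) cube([61, 18, 1339]);
translate([884, 324, 76]) cube([61, 18, 1339]);
translate([1059, 324, 76]) cube([61, 18, 1339]);
translate([1234, 324, 76]) cube([61, 18, 1339]);
translate([1409, 324, 76]) cube([61, 18, 1339]);
translate([1584, 324, 76]) cube([61, 18, 1339]);
translate([1759, 324, 76]) cube([61, 18, 1339]);
translate([1934, 324, 76]) cube([61, 18, 1339]);
translate([2109, 324, 76]) cube([61, 18, 1339]);
translate([2284, 324, 76]) cube([61, 18, 1339]);
translate([2459, 324, 76]) cube([61, 18, 1339]);


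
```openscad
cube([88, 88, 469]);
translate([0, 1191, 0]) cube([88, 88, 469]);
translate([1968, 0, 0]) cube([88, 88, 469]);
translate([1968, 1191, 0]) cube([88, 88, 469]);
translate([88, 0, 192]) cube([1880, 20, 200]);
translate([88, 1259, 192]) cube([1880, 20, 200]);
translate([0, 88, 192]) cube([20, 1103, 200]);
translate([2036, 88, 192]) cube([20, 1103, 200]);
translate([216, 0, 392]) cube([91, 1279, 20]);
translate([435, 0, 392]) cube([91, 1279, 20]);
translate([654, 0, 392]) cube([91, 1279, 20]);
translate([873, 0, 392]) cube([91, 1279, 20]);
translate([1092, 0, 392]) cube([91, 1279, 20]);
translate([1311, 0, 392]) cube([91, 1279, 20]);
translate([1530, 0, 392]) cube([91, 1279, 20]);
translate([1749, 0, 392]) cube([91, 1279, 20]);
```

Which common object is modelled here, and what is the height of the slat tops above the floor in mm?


A bed frame. The slat-top height is 412 mm.

Four posts, four rails, and a row of slats — a bed frame. Slats sit on the rails at z = 192 + 200 = 392; with slat thickness 20, the top is 412 mm.


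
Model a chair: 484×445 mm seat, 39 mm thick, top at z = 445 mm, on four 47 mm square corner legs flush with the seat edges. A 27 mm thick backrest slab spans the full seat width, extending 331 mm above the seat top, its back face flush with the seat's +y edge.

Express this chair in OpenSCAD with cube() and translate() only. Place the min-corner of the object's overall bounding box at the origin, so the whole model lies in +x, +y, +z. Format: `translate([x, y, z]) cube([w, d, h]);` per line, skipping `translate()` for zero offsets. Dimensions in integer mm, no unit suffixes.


// leg_h = 445 - 39 = 406
translate([0, 0, 406]) cube([484, 445, 39]);
cube([47, 47, 406]);
translate([437, 0, 0]) cube([47, 47, 406]);
translate([0, 398, 0]) cube([47, 47, 406]);
translate([437, 398, 0]) cube([47, 47, 406]);
translate([0, 418, 445]) cube([484, 27, 331]);


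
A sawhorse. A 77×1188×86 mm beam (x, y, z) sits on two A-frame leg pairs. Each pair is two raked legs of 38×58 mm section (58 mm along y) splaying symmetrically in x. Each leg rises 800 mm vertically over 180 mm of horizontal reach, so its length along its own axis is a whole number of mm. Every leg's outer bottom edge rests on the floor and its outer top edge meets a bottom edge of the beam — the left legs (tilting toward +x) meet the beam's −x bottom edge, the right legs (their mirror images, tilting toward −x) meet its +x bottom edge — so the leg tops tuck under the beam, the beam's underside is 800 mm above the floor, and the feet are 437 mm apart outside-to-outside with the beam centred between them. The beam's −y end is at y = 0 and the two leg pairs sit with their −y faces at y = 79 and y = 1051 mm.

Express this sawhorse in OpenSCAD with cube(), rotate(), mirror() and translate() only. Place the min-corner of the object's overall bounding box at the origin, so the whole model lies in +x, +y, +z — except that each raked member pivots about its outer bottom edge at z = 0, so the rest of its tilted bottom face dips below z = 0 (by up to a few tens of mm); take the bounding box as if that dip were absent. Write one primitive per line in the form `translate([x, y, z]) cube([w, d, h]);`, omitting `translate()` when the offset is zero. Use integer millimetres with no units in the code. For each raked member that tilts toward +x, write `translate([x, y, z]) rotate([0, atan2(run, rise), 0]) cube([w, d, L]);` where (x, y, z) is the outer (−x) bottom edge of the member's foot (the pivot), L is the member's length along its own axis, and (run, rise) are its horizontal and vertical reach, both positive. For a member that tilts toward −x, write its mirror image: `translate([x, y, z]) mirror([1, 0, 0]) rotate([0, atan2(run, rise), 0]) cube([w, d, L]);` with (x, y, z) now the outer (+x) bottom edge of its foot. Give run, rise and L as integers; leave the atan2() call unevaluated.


translate([180, 0, 800]) cube([77, 1188, 86]);
translate([0, 79, 0]) rotate([0, atan2(180, 800), 0]) cube([38, 58, 820]);
translate([437, 79, 0]) mirror([1, 0, 0]) rotate([0, atan2(180, 800), 0]) cube([38, 58, 820]);
translate([0, 1051, 0]) rotate([0, atan2(180, 800), 0]) cube([38, 58, 820]);
translate([437, 1051, 0]) mirror([1, 0, 0]) rotate([0, atan2(180, 800), 0]) cube([38, 58, 820]);


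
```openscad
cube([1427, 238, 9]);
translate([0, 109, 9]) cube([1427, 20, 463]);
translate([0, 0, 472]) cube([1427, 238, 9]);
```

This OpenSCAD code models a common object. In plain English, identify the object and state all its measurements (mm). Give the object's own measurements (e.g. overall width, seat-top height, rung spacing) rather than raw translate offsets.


An I-beam lying along x, 1427 mm long. Overall section height 481 mm. Two flanges 238 mm wide (y) and 9 mm thick, one on the floor and one at the top; a web 20 mm thick runs between them, centred on the flange width.


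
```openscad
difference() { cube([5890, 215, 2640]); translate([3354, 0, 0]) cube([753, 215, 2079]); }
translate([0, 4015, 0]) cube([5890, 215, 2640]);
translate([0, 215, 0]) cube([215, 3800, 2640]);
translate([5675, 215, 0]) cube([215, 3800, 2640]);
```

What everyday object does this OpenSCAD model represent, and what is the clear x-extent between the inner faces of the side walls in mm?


A single room. The interior width is 5460 mm.

Four walls enclosing a rectangle with a door in the front wall — a room. Outside width 5890 minus two 215 mm walls gives 5460 mm.


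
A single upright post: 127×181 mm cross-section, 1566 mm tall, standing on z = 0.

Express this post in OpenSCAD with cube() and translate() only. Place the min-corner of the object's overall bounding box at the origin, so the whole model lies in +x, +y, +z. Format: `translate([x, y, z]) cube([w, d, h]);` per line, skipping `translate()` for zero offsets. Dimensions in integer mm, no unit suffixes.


cube([127, 181, 1566]);


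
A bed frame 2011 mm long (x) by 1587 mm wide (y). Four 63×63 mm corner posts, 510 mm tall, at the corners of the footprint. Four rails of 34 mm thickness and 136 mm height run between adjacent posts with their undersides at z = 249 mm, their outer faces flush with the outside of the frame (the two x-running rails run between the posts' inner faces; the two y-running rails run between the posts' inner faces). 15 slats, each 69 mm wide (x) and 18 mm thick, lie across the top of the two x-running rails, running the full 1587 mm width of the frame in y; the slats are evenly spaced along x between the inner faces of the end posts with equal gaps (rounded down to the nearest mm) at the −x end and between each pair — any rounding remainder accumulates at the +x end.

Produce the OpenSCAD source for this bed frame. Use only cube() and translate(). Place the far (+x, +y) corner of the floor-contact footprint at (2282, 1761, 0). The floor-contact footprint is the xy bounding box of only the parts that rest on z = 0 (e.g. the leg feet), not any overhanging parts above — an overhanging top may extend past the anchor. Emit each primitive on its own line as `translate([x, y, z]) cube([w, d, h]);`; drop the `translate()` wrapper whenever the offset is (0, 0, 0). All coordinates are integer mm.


translate([271, 174, 0]) cube([63, 63, 510]);
translate([271, 1698, 0]) cube([63, 63, 510]);
translate([2219, 174, 0]) cube([63, 63, 510]);
translate([2219, 1698, 0]) cube([63, 63, 510]);
translate([334, 174, 249]) cube([1885, 34, 136]);
translate([334, 1727, 249]) cube([1885, 34, 136]);
translate([271, 237, 249]) cube([34, 1461, 136]);
translate([2248, 237, 249]) cube([34, 1461, 136]);
translate([387, 174, 385]) cube([69, 1587, 18]);
translate([509, 174, 385]) cube([69, 1587, 18]);
translate([631, 174, 385]) cube([69, 1587, 18]);
translate([753, 174, 385]) cube([69, 1587, 18]);
translate([875, 174, 385]) cube([69, 1587, 18]);
translate([997, 174, 385]) cube([69, 1587, 18]);
translate([1119, 174, 385]) cube([69, 1587, 18]);
translate([1241, 174, 385]) cube([69, 1587, 18]);
translate([1363, 174, 385]) cube([69, 1587, 18]);
translate([1485, 174, 385]) cube([69, 1587, 18]);
translate([1607, 174, 385]) cube([69, 1587, 18]);
translate([1729, 174, 385]) cube([69, 1587, 18]);
translate([1851, 174, 385]) cube([69, 1587, 18]);
translate([1973, 174, 385]) cube([69, 1587, 18]);
translate([2095, 174, 385]) cube([69, 1587, 18]);


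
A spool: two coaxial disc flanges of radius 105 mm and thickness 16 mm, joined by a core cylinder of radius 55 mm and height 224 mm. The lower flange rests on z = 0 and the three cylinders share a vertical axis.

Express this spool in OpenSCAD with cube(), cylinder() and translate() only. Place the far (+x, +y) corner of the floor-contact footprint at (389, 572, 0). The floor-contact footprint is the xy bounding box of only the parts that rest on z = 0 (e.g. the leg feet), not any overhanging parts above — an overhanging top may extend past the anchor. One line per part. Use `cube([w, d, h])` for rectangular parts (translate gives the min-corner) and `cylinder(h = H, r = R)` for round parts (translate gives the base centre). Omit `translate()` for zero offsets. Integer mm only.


translate([284, 467, 0]) cylinder(h = 16, r = 105);
translate([284, 467, 16]) cylinder(h = 224, r = 55);
translate([284, 467, 240]) cylinder(h = 16, r = 105);


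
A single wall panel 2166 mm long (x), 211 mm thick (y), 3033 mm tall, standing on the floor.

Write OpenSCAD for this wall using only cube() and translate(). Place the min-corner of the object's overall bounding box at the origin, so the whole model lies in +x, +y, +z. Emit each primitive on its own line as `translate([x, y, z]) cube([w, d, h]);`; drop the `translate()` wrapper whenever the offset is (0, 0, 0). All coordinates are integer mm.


cube([2166, 211, 3033]);


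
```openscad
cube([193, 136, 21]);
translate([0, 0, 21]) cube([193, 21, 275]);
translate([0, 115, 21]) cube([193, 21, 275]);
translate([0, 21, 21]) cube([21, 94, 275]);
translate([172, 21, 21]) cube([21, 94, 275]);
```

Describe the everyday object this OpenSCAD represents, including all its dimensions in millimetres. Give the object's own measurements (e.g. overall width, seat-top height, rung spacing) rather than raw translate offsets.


An open-topped rectangular box: outside dimensions 193×136×296 mm, with a uniform wall and base thickness of 21 mm. The base is a full 193×136 slab on the floor; four walls sit on top of the base. The front and back walls (the −y and +y sides) span the full width; the two side walls fit between them.


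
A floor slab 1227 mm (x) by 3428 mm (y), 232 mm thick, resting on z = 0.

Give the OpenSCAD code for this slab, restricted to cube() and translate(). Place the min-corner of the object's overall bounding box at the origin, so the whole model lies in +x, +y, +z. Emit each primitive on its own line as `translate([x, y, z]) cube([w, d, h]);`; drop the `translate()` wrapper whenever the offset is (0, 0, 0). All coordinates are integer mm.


cube([1227, 3428, 232]);


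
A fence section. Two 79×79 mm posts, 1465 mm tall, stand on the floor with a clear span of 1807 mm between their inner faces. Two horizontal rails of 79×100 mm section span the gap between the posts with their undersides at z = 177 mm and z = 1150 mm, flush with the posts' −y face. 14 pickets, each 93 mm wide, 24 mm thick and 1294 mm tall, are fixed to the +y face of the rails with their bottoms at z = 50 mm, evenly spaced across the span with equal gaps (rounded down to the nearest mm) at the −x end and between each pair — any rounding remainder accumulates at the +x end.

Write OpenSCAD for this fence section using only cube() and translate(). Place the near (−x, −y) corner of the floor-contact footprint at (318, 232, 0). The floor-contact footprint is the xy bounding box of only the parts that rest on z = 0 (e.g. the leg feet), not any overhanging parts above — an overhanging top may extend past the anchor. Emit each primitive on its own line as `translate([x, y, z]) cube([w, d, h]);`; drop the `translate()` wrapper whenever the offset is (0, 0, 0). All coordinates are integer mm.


translate([318, 232, 0]) cube([79, 79, 1465]);
translate([2204, 232, 0]) cube([79, 79, 1465]);
translate([397, 232, 177]) cube([1807, 79, 100]);
translate([397, 232, 1150]) cube([1807, 79, 100]);
translate([430, 311, 50]) cube([93, 24, 1294]);
translate([556, 311, 50]) cube([93, 24, 1294]);
translate([682, 311, 50]) cube([93, 24, 1294]);
translate([808, 311, 50]) cube([93, 24, 1294]);
translate([934, 311, 50]) cube([93, 24, 1294]);
translate([1060, 311, 50]) cube([93, 24, 1294]);
translate([1186, 311, 50]) cube([93, 24, 1294]);
translate([1312, 311, 50]) cube([93, 24, 1294]);
translate([1438, 311, 50]) cube([93, 24, 1294]);
translate([1564, 311, 50]) cube([93, 24, 1294]);
translate([1690, 311, 50]) cube([93, 24, 1294]);
translate([1816, 311, 50]) cube([93, 24, 1294]);
translate([1942, 311, 50]) cube([93, 24, 1294]);
translate([2068, 311, 50]) cube([93, 24, 1294]);


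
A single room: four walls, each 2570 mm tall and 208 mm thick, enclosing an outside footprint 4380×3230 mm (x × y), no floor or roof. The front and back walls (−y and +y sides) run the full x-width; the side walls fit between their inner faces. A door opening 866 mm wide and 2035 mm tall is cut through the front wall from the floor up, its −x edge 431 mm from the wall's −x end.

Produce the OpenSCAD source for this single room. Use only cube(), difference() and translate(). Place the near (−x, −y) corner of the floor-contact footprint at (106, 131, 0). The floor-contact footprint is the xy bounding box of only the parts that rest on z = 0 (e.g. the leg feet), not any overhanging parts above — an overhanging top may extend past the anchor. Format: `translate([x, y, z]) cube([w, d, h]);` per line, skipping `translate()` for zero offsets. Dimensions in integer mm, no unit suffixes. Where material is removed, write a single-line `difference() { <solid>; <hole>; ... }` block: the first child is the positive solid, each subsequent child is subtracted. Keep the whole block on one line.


difference() { translate([106, 131, 0]) cube([4380, 208, 2570]); translate([537, 131, 0]) cube([866, 208, 2035]); }
translate([106, 3153, 0]) cube([4380, 208, 2570]);
translate([106, 339, 0]) cube([208, 2814, 2570]);
translate([4278, 339, 0]) cube([208, 2814, 2570]);


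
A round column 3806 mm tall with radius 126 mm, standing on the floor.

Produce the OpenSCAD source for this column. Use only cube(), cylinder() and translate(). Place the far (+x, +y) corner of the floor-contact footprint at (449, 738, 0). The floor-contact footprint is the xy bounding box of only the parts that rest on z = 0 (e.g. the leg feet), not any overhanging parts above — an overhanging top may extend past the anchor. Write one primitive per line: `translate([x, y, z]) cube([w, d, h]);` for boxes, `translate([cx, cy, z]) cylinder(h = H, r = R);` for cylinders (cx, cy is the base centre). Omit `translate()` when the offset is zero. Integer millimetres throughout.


translate([323, 612, 0]) cylinder(h = 3806, r = 126);


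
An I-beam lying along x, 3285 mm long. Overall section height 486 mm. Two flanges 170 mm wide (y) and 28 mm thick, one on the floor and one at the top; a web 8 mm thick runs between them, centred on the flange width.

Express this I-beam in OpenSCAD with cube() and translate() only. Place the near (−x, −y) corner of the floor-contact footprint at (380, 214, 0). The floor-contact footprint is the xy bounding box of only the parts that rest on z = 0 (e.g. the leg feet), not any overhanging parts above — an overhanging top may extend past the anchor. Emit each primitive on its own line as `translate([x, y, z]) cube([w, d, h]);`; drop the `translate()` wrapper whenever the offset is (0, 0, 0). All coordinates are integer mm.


translate([380, 214, 0]) cube([3285, 170, 28]);
translate([380, 295, 28]) cube([3285, 8, 430]);
translate([380, 214, 458]) cube([3285, 170, 28]);


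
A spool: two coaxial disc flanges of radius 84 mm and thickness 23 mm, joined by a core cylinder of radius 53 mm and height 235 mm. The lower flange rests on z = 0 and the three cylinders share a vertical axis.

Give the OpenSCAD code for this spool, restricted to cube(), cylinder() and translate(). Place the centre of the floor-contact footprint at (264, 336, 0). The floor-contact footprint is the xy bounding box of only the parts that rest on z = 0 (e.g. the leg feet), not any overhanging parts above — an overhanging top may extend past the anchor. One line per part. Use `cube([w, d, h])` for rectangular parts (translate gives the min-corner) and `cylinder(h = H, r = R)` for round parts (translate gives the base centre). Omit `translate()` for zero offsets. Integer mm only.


translate([264, 336, 0]) cylinder(h = 23, r = 84);
translate([264, 336, 23]) cylinder(h = 235, r = 53);
translate([264, 336, 258]) cylinder(h = 23, r = 84);


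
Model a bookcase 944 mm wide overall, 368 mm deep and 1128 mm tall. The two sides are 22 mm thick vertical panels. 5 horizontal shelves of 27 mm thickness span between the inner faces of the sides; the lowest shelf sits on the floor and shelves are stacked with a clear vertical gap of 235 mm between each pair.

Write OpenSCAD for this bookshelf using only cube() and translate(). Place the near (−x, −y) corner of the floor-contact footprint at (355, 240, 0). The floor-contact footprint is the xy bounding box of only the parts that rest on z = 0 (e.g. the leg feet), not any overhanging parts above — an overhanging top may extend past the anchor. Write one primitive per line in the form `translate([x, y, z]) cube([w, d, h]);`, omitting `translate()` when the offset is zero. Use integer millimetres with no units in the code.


translate([355, 240, 0]) cube([22, 368, 1128]);
translate([1277, 240, 0]) cube([22, 368, 1128]);
translate([377, 240, 0]) cube([900, 368, 27]);
translate([377, 240, 262]) cube([900, 368, 27]);
translate([377, 240, 524]) cube([900, 368, 27]);
translate([377, 240, 786]) cube([900, 368, 27]);
translate([377, 240, 1048]) cube([900, 368, 27]);


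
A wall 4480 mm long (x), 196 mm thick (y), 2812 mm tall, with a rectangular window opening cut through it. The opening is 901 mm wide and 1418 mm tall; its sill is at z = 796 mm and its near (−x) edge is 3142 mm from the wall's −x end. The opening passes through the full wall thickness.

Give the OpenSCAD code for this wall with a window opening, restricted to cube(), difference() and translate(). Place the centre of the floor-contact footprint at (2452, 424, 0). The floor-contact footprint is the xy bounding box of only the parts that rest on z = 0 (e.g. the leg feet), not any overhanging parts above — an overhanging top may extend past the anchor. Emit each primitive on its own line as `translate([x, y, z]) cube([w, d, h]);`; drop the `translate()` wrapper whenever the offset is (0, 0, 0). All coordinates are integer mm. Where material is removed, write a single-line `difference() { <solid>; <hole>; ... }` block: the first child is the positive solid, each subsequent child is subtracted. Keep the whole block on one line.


difference() { translate([212, 326, 0]) cube([4480, 196, 2812]); translate([3354, 326, 796]) cube([901, 196, 1418]); }


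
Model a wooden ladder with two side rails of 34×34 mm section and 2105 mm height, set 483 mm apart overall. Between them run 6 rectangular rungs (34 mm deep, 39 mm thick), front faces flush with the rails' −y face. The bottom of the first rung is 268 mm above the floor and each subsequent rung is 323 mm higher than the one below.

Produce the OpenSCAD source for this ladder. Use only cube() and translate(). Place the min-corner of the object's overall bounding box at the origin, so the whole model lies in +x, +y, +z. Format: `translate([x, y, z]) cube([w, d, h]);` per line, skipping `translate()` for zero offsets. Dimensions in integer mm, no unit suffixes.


// rung span = 483 - 2*34 = 415
// rung[k] z = 268 + k*323
cube([34, 34, 2105]);
translate([449, 0, 0]) cube([34, 34, 2105]);
translate([34, 0, 268]) cube([415, 34, 39]);
translate([34, 0, 591]) cube([415, 34, 39]);
translate([34, 0, 914]) cube([415, 34, 39]);
translate([34, 0, 1237]) cube([415, 34, 39]);
translate([34, 0, 1560]) cube([415, 34, 39]);
translate([34, 0, 1883]) cube([415, 34, 39]);


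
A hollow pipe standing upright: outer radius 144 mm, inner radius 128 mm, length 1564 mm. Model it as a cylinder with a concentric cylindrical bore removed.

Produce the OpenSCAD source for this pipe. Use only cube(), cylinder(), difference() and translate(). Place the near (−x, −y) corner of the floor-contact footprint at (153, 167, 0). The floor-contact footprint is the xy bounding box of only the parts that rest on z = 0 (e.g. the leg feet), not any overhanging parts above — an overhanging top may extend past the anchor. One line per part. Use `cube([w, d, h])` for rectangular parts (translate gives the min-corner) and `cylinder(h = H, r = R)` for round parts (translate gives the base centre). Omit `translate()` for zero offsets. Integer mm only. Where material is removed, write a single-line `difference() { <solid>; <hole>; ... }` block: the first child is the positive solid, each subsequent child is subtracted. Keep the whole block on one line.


difference() { translate([297, 311, 0]) cylinder(h = 1564, r = 144); translate([297, 311, 0]) cylinder(h = 1564, r = 128); }


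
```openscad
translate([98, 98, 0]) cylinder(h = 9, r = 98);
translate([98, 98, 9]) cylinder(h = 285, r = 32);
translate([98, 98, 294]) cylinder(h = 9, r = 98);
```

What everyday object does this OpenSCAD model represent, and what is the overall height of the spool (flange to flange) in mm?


A spool. The overall height is 303 mm.

Three coaxial cylinders, large–small–large — a spool. Two 9 mm flanges and a 285 mm core give 9 + 285 + 9 = 303 mm.


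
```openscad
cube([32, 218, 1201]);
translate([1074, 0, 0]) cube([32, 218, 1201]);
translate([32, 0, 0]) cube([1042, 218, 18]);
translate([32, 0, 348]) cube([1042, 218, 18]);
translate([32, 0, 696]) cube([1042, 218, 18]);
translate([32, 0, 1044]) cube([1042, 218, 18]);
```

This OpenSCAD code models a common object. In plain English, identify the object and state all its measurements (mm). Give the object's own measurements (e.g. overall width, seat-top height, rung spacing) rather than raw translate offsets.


An open bookshelf. Two side panels, each 32 mm thick, 218 mm deep and 1201 mm tall, stand 1106 mm apart (outside-to-outside). Between them sit 4 shelves, each 18 mm thick and 218 mm deep, spanning the full gap between the sides. The bottom shelf rests on the floor (its underside at z = 0) and the clear gap between one shelf's top and the next shelf's underside is 330 mm.


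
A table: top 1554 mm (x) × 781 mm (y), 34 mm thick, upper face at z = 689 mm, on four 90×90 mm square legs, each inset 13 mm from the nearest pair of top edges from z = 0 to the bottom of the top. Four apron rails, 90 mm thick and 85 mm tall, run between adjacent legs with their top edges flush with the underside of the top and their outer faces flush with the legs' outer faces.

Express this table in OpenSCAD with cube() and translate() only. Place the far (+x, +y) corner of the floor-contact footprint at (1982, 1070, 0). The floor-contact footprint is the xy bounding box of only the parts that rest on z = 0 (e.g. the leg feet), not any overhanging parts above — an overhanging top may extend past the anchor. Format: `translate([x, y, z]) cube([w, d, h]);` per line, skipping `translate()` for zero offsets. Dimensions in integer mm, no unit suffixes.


translate([441, 302, 655]) cube([1554, 781, 34]);
translate([454, 315, 0]) cube([90, 90, 655]);
translate([1892, 315, 0]) cube([90, 90, 655]);
translate([454, 980, 0]) cube([90, 90, 655]);
translate([1892, 980, 0]) cube([90, 90, 655]);
translate([544, 315, 570]) cube([1348, 90, 85]);
translate([544, 980, 570]) cube([1348, 90, 85]);
translate([454, 405, 570]) cube([90, 575, 85]);
translate([1892, 405, 570]) cube([90, 575, 85]);


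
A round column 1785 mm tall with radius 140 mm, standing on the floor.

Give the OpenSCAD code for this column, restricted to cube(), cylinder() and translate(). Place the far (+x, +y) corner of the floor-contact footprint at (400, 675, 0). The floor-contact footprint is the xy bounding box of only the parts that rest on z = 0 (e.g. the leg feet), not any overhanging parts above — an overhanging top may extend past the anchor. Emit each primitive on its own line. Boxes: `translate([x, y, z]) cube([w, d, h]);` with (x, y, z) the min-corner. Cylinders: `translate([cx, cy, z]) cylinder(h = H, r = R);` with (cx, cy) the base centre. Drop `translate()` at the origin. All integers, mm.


translate([260, 535, 0]) cylinder(h = 1785, r = 140);


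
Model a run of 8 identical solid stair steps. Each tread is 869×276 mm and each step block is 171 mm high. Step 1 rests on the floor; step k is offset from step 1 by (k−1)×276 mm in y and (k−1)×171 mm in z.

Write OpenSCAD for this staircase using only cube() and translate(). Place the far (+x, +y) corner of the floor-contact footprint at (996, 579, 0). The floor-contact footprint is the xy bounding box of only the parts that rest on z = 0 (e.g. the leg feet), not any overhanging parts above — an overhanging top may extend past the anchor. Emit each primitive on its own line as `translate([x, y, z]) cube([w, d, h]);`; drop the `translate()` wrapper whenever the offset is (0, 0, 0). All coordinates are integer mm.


translate([127, 303, 0]) cube([869, 276, 171]);
translate([127, 579, 171]) cube([869, 276, 171]);
translate([127, 855, 342]) cube([869, 276, 171]);
translate([127, 1131, 513]) cube([869, 276, 171]);
translate([127, 1407, 684]) cube([869, 276, 171]);
translate([127, 1683, 855]) cube([869, 276, 171]);
translate([127, 1959, 1026]) cube([869, 276, 171]);
translate([127, 2235, 1197]) cube([869, 276, 171]);


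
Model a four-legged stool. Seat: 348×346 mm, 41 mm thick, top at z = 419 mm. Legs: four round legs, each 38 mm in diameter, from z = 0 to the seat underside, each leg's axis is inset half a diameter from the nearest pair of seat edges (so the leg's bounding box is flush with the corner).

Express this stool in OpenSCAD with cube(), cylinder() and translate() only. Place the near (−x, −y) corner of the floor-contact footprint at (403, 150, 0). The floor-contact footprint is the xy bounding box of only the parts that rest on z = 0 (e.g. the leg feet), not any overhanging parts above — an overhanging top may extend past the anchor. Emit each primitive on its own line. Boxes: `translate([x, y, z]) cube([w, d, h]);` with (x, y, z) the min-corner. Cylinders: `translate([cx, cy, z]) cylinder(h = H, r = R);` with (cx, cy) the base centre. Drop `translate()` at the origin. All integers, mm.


translate([403, 150, 378]) cube([348, 346, 41]);
translate([422, 169, 0]) cylinder(h = 378, r = 19);
translate([732, 169, 0]) cylinder(h = 378, r = 19);
translate([422, 477, 0]) cylinder(h = 378, r = 19);
translate([732, 477, 0]) cylinder(h = 378, r = 19);


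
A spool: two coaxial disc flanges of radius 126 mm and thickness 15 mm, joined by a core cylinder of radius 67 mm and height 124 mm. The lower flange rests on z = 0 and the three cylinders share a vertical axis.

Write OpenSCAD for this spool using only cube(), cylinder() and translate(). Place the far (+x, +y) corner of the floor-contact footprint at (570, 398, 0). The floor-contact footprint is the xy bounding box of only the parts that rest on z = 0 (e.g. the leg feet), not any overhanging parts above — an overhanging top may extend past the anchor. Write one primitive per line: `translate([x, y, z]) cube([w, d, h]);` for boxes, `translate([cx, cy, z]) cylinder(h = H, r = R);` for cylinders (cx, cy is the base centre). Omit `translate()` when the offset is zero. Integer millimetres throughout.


translate([444, 272, 0]) cylinder(h = 15, r = 126);
translate([444, 272, 15]) cylinder(h = 124, r = 67);
translate([444, 272, 139]) cylinder(h = 15, r = 126);


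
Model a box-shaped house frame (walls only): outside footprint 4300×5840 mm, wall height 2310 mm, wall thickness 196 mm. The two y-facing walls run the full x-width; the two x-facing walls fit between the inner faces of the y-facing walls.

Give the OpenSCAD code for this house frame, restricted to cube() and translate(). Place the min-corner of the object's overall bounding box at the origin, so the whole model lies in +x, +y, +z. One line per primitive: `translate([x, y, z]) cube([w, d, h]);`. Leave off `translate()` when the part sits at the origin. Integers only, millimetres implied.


cube([4300, 196, 2310]);
translate([0, 5644, 0]) cube([4300, 196, 2310]);
translate([0, 196, 0]) cube([196, 5448, 2310]);
translate([4104, 196, 0]) cube([196, 5448, 2310]);


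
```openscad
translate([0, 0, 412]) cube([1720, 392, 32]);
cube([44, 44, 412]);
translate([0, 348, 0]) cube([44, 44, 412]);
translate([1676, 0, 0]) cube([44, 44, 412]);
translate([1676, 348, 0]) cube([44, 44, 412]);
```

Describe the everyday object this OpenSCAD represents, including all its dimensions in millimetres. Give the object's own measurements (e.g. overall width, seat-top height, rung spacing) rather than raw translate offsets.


A long wooden bench with a 1720 mm (x) × 392 mm (y) seat, 32 mm thick, its top surface 444 mm above the floor. Four 44 mm square legs at the seat corners, flush with the edges, run from z = 0 to the seat underside.


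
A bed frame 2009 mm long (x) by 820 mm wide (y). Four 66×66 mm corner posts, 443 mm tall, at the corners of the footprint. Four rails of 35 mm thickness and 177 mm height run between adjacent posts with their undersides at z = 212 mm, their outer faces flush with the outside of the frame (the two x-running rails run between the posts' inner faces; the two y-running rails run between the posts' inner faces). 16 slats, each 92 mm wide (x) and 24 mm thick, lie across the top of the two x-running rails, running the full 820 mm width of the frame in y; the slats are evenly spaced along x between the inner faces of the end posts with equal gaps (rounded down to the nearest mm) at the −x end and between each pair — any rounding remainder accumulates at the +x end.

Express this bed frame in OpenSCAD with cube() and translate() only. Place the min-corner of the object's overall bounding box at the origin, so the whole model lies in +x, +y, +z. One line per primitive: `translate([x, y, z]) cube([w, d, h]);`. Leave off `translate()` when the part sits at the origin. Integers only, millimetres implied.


cube([66, 66, 443]);
translate([0, 754, 0]) cube([66, 66, 443]);
translate([1943, 0, 0]) cube([66, 66, 443]);
translate([1943, 754, 0]) cube([66, 66, 443]);
translate([66, 0, 212]) cube([1877, 35, 177]);
translate([66, 785, 212]) cube([1877, 35, 177]);
translate([0, 66, 212]) cube([35, 688, 177]);
translate([1974, 66, 212]) cube([35, 688, 177]);
translate([89, 0, 389]) cube([92, 820, 24]);
translate([204, 0, 389]) cube([92, 820, 24]);
translate([319, 0, 389]) cube([92, 820, 24]);
translate([434, 0, 389]) cube([92, 820, 24]);
translate([549, 0, 389]) cube([92, 820, 24]);
translate([664, 0, 389]) cube([92, 820, 24]);
translate([779, 0, 389]) cube([92, 820, 24]);
translate([894, 0, 389]) cube([92, 820, 24]);
translate([1009, 0, 389]) cube([92, 820, 24]);
translate([1124, 0, 389]) cube([92, 820, 24]);
translate([1239, 0, 389]) cube([92, 820, 24]);
translate([1354, 0, 389]) cube([92, 820, 24]);
translate([1469, 0, 389]) cube([92, 820, 24]);
translate([1584, 0, 389]) cube([92, 820, 24]);
translate([1699, 0, 389]) cube([92, 820, 24]);
translate([1814, 0, 389]) cube([92, 820, 24]);


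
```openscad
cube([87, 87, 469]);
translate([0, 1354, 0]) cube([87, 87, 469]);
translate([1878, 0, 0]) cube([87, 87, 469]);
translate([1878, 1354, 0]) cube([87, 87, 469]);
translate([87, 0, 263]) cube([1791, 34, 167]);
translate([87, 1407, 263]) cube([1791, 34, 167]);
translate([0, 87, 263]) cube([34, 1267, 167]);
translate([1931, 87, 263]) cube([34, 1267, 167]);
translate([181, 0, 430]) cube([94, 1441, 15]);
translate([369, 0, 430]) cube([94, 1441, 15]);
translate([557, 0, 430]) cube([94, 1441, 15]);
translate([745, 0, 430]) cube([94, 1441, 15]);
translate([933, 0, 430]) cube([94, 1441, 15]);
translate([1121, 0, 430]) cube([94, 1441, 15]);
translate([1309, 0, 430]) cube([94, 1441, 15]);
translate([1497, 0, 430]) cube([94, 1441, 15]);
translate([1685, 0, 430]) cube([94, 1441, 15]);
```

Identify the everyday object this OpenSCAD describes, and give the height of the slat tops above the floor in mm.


A bed frame. The slat-top height is 445 mm.

Four posts, four rails, and a row of slats — a bed frame. Slats sit on the rails at z = 263 + 167 = 430; with slat thickness 15, the top is 445 mm.


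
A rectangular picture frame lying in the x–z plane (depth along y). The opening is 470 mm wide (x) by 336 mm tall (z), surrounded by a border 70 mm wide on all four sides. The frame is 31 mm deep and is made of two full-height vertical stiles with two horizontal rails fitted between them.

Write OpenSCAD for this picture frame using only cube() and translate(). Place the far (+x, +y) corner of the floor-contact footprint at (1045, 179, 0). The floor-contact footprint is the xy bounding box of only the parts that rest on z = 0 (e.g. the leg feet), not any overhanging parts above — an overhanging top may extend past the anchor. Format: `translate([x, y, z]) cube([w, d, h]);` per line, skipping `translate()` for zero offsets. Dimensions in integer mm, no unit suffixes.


translate([435, 148, 0]) cube([70, 31, 476]);
translate([975, 148, 0]) cube([70, 31, 476]);
translate([505, 148, 0]) cube([470, 31, 70]);
translate([505, 148, 406]) cube([470, 31, 70]);


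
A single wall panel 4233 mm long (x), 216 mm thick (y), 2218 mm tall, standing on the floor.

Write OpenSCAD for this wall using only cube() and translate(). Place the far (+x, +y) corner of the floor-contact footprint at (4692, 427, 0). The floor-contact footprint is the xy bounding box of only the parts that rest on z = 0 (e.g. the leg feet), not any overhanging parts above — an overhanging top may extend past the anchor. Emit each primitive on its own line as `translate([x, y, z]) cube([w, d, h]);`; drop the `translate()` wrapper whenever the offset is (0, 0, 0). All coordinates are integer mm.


translate([459, 211, 0]) cube([4233, 216, 2218]);


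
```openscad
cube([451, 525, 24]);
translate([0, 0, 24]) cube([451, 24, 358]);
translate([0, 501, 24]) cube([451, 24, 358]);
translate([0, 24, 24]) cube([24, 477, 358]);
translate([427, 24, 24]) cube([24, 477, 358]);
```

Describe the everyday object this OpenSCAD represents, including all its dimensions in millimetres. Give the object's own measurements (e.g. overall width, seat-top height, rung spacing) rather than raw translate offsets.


An open-topped rectangular box: outside dimensions 451×525×382 mm, with a uniform wall and base thickness of 24 mm. The base is a full 451×525 slab on the floor; four walls sit on top of the base. The front and back walls (the −y and +y sides) span the full width; the two side walls fit between them.


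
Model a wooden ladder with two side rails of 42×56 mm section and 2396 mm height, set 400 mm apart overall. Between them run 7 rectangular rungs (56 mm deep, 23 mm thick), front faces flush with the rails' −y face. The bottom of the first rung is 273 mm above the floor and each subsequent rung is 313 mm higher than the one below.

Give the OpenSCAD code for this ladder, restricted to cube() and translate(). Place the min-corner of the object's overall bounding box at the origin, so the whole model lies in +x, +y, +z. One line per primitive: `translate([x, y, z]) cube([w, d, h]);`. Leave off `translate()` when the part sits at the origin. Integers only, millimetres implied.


cube([42, 56, 2396]);
translate([358, 0, 0]) cube([42, 56, 2396]);
translate([42, 0, 273]) cube([316, 56, 23]);
translate([42, 0, 586]) cube([316, 56, 23]);
translate([42, 0, 899]) cube([316, 56, 23]);
translate([42, 0, 1212]) cube([316, 56, 23]);
translate([42, 0, 1525]) cube([316, 56, 23]);
translate([42, 0, 1838]) cube([316, 56, 23]);
translate([42, 0, 2151]) cube([316, 56, 23]);


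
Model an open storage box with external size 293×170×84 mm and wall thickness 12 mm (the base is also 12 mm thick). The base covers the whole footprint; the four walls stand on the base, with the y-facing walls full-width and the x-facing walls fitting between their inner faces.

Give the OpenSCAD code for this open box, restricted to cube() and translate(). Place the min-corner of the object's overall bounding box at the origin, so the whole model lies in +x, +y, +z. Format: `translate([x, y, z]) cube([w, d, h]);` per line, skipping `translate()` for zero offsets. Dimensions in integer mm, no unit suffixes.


cube([293, 170, 12]);
translate([0, 0, 12]) cube([293, 12, 72]);
translate([0, 158, 12]) cube([293, 12, 72]);
translate([0, 12, 12]) cube([12, 146, 72]);
translate([281, 12, 12]) cube([12, 146, 72]);


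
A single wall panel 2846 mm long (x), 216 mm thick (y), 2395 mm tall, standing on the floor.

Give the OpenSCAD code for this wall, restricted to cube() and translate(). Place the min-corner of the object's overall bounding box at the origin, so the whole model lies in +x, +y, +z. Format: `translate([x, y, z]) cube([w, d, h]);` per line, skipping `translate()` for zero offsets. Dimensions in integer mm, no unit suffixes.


cube([2846, 216, 2395]);


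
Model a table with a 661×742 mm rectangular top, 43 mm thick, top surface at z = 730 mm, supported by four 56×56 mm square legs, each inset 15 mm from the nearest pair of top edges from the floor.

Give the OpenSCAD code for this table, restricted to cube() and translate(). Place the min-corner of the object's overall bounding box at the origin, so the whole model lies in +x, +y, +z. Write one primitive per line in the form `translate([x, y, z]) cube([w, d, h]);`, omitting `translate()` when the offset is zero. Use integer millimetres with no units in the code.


// leg_h = 730 - 43 = 687
translate([0, 0, 687]) cube([661, 742, 43]);
translate([15, 15, 0]) cube([56, 56, 687]);
translate([590, 15, 0]) cube([56, 56, 687]);
translate([15, 671, 0]) cube([56, 56, 687]);
translate([590, 671, 0]) cube([56, 56, 687]);
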